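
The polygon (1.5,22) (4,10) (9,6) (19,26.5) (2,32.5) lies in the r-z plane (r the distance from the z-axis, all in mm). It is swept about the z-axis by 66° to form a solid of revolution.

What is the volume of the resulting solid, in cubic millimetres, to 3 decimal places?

Profile (r,z), 5 vertices: (1.5,22) (4,10) (9,6) (19,26.5) (2,32.5)
edge 0: (1.5,22)→(4,10)  cross = 1.5·10 − 4·22 = -73.0000; (r_i+r_j)·cross = 5.5·-73.0000 = -401.5000
edge 1: (4,10)→(9,6)  cross = 4·6 − 9·10 = -66.0000; (r_i+r_j)·cross = 13·-66.0000 = -858.0000
edge 2: (9,6)→(19,26.5)  cross = 9·26.5 − 19·6 = 124.5000; (r_i+r_j)·cross = 28·124.5000 = 3486.0000
edge 3: (19,26.5)→(2,32.5)  cross = 19·32.5 − 2·26.5 = 564.5000; (r_i+r_j)·cross = 21·564.5000 = 11854.5000
edge 4: (2,32.5)→(1.5,22)  cross = 2·22 − 1.5·32.5 = -4.7500; (r_i+r_j)·cross = 3.5·-4.7500 = -16.6250
Σcross = 545.2500 → A = |Σcross|/2 = 272.6250 mm²
Σ(r_i+r_j)·cross = 14064.3750 → first moment M = |Σ|/6 = 2344.0625
R_c = M/A = 2344.0625/272.6250 = 8.5981 mm
θ = 66° = 1.151917 rad
V = θ·R_c·A = 1.151917·8.5981·272.6250 = 2700.166 mm³

Volume = 2700.166 mm³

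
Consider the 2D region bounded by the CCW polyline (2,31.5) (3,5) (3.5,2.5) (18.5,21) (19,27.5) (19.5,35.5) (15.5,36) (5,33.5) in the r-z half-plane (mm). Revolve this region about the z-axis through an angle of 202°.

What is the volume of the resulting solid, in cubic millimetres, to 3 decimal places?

Profile (r,z), 8 vertices: (2,31.5) (3,5) (3.5,2.5) (18.5,21) (19,27.5) (19.5,35.5) (15.5,36) (5,33.5)
edge 0: (2,31.5)→(3,5)  cross = 2·5 − 3·31.5 = -84.5000; (r_i+r_j)·cross = 5·-84.5000 = -422.5000
edge 1: (3,5)→(3.5,2.5)  cross = 3·2.5 − 3.5·5 = -10.0000; (r_i+r_j)·cross = 6.5·-10.0000 = -65.0000
edge 2: (3.5,2.5)→(18.5,21)  cross = 3.5·21 − 18.5·2.5 = 27.2500; (r_i+r_j)·cross = 22·27.2500 = 599.5000
edge 3: (18.5,21)→(19,27.5)  cross = 18.5·27.5 − 19·21 = 109.7500; (r_i+r_j)·cross = 37.5·109.7500 = 4115.6250
edge 4: (19,27.5)→(19.5,35.5)  cross = 19·35.5 − 19.5·27.5 = 138.2500; (r_i+r_j)·cross = 38.5·138.2500 = 5322.6250
edge 5: (19.5,35.5)→(15.5,36)  cross = 19.5·36 − 15.5·35.5 = 151.7500; (r_i+r_j)·cross = 35·151.7500 = 5311.2500
edge 6: (15.5,36)→(5,33.5)  cross = 15.5·33.5 − 5·36 = 339.2500; (r_i+r_j)·cross = 20.5·339.2500 = 6954.6250
edge 7: (5,33.5)→(2,31.5)  cross = 5·31.5 − 2·33.5 = 90.5000; (r_i+r_j)·cross = 7·90.5000 = 633.5000
Σcross = 762.2500 → A = |Σcross|/2 = 381.1250 mm²
Σ(r_i+r_j)·cross = 22449.6250 → first moment M = |Σ|/6 = 3741.6042
R_c = M/A = 3741.6042/381.1250 = 9.8173 mm
θ = 202° = 3.525565 rad
V = θ·R_c·A = 3.525565·9.8173·381.1250 = 13191.269 mm³

Volume = 13191.269 mm³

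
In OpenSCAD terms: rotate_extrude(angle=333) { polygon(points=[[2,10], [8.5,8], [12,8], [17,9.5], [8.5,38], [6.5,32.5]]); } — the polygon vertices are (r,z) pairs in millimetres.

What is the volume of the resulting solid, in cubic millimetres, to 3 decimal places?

Profile (r,z), 6 vertices: (2,10) (8.5,8) (12,8) (17,9.5) (8.5,38) (6.5,32.5)
edge 0: (2,10)→(8.5,8)  cross = 2·8 − 8.5·10 = -69.0000; (r_i+r_j)·cross = 10.5·-69.0000 = -724.5000
edge 1: (8.5,8)→(12,8)  cross = 8.5·8 − 12·8 = -28.0000; (r_i+r_j)·cross = 20.5·-28.0000 = -574.0000
edge 2: (12,8)→(17,9.5)  cross = 12·9.5 − 17·8 = -22.0000; (r_i+r_j)·cross = 29·-22.0000 = -638.0000
edge 3: (17,9.5)→(8.5,38)  cross = 17·38 − 8.5·9.5 = 565.2500; (r_i+r_j)·cross = 25.5·565.2500 = 14413.8750
edge 4: (8.5,38)→(6.5,32.5)  cross = 8.5·32.5 − 6.5·38 = 29.2500; (r_i+r_j)·cross = 15·29.2500 = 438.7500
edge 5: (6.5,32.5)→(2,10)  cross = 6.5·10 − 2·32.5 = 0.0000; (r_i+r_j)·cross = 8.5·0.0000 = 0.0000
Σcross = 475.5000 → A = |Σcross|/2 = 237.7500 mm²
Σ(r_i+r_j)·cross = 12916.1250 → first moment M = |Σ|/6 = 2152.6875
R_c = M/A = 2152.6875/237.7500 = 9.0544 mm
θ = 333° = 5.811946 rad
V = θ·R_c·A = 5.811946·9.0544·237.7500 = 12511.304 mm³

Volume = 12511.304 mm³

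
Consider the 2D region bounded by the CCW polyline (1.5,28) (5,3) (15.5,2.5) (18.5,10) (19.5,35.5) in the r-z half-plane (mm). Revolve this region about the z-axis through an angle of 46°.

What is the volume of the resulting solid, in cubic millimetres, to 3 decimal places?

Profile (r,z), 5 vertices: (1.5,28) (5,3) (15.5,2.5) (18.5,10) (19.5,35.5)
edge 0: (1.5,28)→(5,3)  cross = 1.5·3 − 5·28 = -135.5000; (r_i+r_j)·cross = 6.5·-135.5000 = -880.7500
edge 1: (5,3)→(15.5,2.5)  cross = 5·2.5 − 15.5·3 = -34.0000; (r_i+r_j)·cross = 20.5·-34.0000 = -697.0000
edge 2: (15.5,2.5)→(18.5,10)  cross = 15.5·10 − 18.5·2.5 = 108.7500; (r_i+r_j)·cross = 34·108.7500 = 3697.5000
edge 3: (18.5,10)→(19.5,35.5)  cross = 18.5·35.5 − 19.5·10 = 461.7500; (r_i+r_j)·cross = 38·461.7500 = 17546.5000
edge 4: (19.5,35.5)→(1.5,28)  cross = 19.5·28 − 1.5·35.5 = 492.7500; (r_i+r_j)·cross = 21·492.7500 = 10347.7500
Σcross = 893.7500 → A = |Σcross|/2 = 446.8750 mm²
Σ(r_i+r_j)·cross = 30014.0000 → first moment M = |Σ|/6 = 5002.3333
R_c = M/A = 5002.3333/446.8750 = 11.1940 mm
θ = 46° = 0.802851 rad
V = θ·R_c·A = 0.802851·11.1940·446.8750 = 4016.131 mm³

Volume = 4016.131 mm³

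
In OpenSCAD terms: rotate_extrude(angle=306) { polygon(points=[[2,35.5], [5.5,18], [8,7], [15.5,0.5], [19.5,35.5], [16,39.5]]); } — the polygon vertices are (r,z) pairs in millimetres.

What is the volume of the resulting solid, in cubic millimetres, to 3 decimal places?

Volume = 26547.767 mm³

Profile (r,z), 6 vertices: (2,35.5) (5.5,18) (8,7) (15.5,0.5) (19.5,35.5) (16,39.5)
edge 0: (2,35.5)→(5.5,18)  cross = 2·18 − 5.5·35.5 = -159.2500; (r_i+r_j)·cross = 7.5·-159.2500 = -1194.3750
edge 1: (5.5,18)→(8,7)  cross = 5.5·7 − 8·18 = -105.5000; (r_i+r_j)·cross = 13.5·-105.5000 = -1424.2500
edge 2: (8,7)→(15.5,0.5)  cross = 8·0.5 − 15.5·7 = -104.5000; (r_i+r_j)·cross = 23.5·-104.5000 = -2455.7500
edge 3: (15.5,0.5)→(19.5,35.5)  cross = 15.5·35.5 − 19.5·0.5 = 540.5000; (r_i+r_j)·cross = 35·540.5000 = 18917.5000
edge 4: (19.5,35.5)→(16,39.5)  cross = 19.5·39.5 − 16·35.5 = 202.2500; (r_i+r_j)·cross = 35.5·202.2500 = 7179.8750
edge 5: (16,39.5)→(2,35.5)  cross = 16·35.5 − 2·39.5 = 489.0000; (r_i+r_j)·cross = 18·489.0000 = 8802.0000
Σcross = 862.5000 → A = |Σcross|/2 = 431.2500 mm²
Σ(r_i+r_j)·cross = 29825.0000 → first moment M = |Σ|/6 = 4970.8333
R_c = M/A = 4970.8333/431.2500 = 11.5266 mm
θ = 306° = 5.340708 rad
V = θ·R_c·A = 5.340708·11.5266·431.2500 = 26547.767 mm³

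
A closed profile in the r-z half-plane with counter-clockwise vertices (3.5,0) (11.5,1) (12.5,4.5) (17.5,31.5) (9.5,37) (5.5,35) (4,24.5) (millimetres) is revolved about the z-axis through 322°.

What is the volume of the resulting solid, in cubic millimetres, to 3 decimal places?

Profile (r,z), 7 vertices: (3.5,0) (11.5,1) (12.5,4.5) (17.5,31.5) (9.5,37) (5.5,35) (4,24.5)
edge 0: (3.5,0)→(11.5,1)  cross = 3.5·1 − 11.5·0 = 3.5000; (r_i+r_j)·cross = 15·3.5000 = 52.5000
edge 1: (11.5,1)→(12.5,4.5)  cross = 11.5·4.5 − 12.5·1 = 39.2500; (r_i+r_j)·cross = 24·39.2500 = 942.0000
edge 2: (12.5,4.5)→(17.5,31.5)  cross = 12.5·31.5 − 17.5·4.5 = 315.0000; (r_i+r_j)·cross = 30·315.0000 = 9450.0000
edge 3: (17.5,31.5)→(9.5,37)  cross = 17.5·37 − 9.5·31.5 = 348.2500; (r_i+r_j)·cross = 27·348.2500 = 9402.7500
edge 4: (9.5,37)→(5.5,35)  cross = 9.5·35 − 5.5·37 = 129.0000; (r_i+r_j)·cross = 15·129.0000 = 1935.0000
edge 5: (5.5,35)→(4,24.5)  cross = 5.5·24.5 − 4·35 = -5.2500; (r_i+r_j)·cross = 9.5·-5.2500 = -49.8750
edge 6: (4,24.5)→(3.5,0)  cross = 4·0 − 3.5·24.5 = -85.7500; (r_i+r_j)·cross = 7.5·-85.7500 = -643.1250
Σcross = 744.0000 → A = |Σcross|/2 = 372.0000 mm²
Σ(r_i+r_j)·cross = 21089.2500 → first moment M = |Σ|/6 = 3514.8750
R_c = M/A = 3514.8750/372.0000 = 9.4486 mm
θ = 322° = 5.619960 rad
V = θ·R_c·A = 5.619960·9.4486·372.0000 = 19753.458 mm³

Volume = 19753.458 mm³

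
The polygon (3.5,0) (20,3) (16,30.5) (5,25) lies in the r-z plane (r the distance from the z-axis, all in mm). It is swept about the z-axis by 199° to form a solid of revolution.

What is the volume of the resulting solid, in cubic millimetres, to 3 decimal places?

Profile (r,z), 4 vertices: (3.5,0) (20,3) (16,30.5) (5,25)
edge 0: (3.5,0)→(20,3)  cross = 3.5·3 − 20·0 = 10.5000; (r_i+r_j)·cross = 23.5·10.5000 = 246.7500
edge 1: (20,3)→(16,30.5)  cross = 20·30.5 − 16·3 = 562.0000; (r_i+r_j)·cross = 36·562.0000 = 20232.0000
edge 2: (16,30.5)→(5,25)  cross = 16·25 − 5·30.5 = 247.5000; (r_i+r_j)·cross = 21·247.5000 = 5197.5000
edge 3: (5,25)→(3.5,0)  cross = 5·0 − 3.5·25 = -87.5000; (r_i+r_j)·cross = 8.5·-87.5000 = -743.7500
Σcross = 732.5000 → A = |Σcross|/2 = 366.2500 mm²
Σ(r_i+r_j)·cross = 24932.5000 → first moment M = |Σ|/6 = 4155.4167
R_c = M/A = 4155.4167/366.2500 = 11.3458 mm
θ = 199° = 3.473205 rad
V = θ·R_c·A = 3.473205·11.3458·366.2500 = 14432.615 mm³

Volume = 14432.615 mm³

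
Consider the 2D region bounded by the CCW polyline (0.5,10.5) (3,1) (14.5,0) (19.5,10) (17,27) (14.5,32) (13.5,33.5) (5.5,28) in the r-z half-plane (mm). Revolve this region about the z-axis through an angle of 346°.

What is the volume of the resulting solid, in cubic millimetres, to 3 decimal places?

Profile (r,z), 8 vertices: (0.5,10.5) (3,1) (14.5,0) (19.5,10) (17,27) (14.5,32) (13.5,33.5) (5.5,28)
edge 0: (0.5,10.5)→(3,1)  cross = 0.5·1 − 3·10.5 = -31.0000; (r_i+r_j)·cross = 3.5·-31.0000 = -108.5000
edge 1: (3,1)→(14.5,0)  cross = 3·0 − 14.5·1 = -14.5000; (r_i+r_j)·cross = 17.5·-14.5000 = -253.7500
edge 2: (14.5,0)→(19.5,10)  cross = 14.5·10 − 19.5·0 = 145.0000; (r_i+r_j)·cross = 34·145.0000 = 4930.0000
edge 3: (19.5,10)→(17,27)  cross = 19.5·27 − 17·10 = 356.5000; (r_i+r_j)·cross = 36.5·356.5000 = 13012.2500
edge 4: (17,27)→(14.5,32)  cross = 17·32 − 14.5·27 = 152.5000; (r_i+r_j)·cross = 31.5·152.5000 = 4803.7500
edge 5: (14.5,32)→(13.5,33.5)  cross = 14.5·33.5 − 13.5·32 = 53.7500; (r_i+r_j)·cross = 28·53.7500 = 1505.0000
edge 6: (13.5,33.5)→(5.5,28)  cross = 13.5·28 − 5.5·33.5 = 193.7500; (r_i+r_j)·cross = 19·193.7500 = 3681.2500
edge 7: (5.5,28)→(0.5,10.5)  cross = 5.5·10.5 − 0.5·28 = 43.7500; (r_i+r_j)·cross = 6·43.7500 = 262.5000
Σcross = 899.7500 → A = |Σcross|/2 = 449.8750 mm²
Σ(r_i+r_j)·cross = 27832.5000 → first moment M = |Σ|/6 = 4638.7500
R_c = M/A = 4638.7500/449.8750 = 10.3112 mm
θ = 346° = 6.038839 rad
V = θ·R_c·A = 6.038839·10.3112·449.8750 = 28012.665 mm³

Volume = 28012.665 mm³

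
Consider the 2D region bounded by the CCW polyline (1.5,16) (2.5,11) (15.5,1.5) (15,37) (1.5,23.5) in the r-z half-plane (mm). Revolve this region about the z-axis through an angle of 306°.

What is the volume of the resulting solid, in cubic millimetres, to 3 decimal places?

Volume = 16535.498 mm³

Profile (r,z), 5 vertices: (1.5,16) (2.5,11) (15.5,1.5) (15,37) (1.5,23.5)
edge 0: (1.5,16)→(2.5,11)  cross = 1.5·11 − 2.5·16 = -23.5000; (r_i+r_j)·cross = 4·-23.5000 = -94.0000
edge 1: (2.5,11)→(15.5,1.5)  cross = 2.5·1.5 − 15.5·11 = -166.7500; (r_i+r_j)·cross = 18·-166.7500 = -3001.5000
edge 2: (15.5,1.5)→(15,37)  cross = 15.5·37 − 15·1.5 = 551.0000; (r_i+r_j)·cross = 30.5·551.0000 = 16805.5000
edge 3: (15,37)→(1.5,23.5)  cross = 15·23.5 − 1.5·37 = 297.0000; (r_i+r_j)·cross = 16.5·297.0000 = 4900.5000
edge 4: (1.5,23.5)→(1.5,16)  cross = 1.5·16 − 1.5·23.5 = -11.2500; (r_i+r_j)·cross = 3·-11.2500 = -33.7500
Σcross = 646.5000 → A = |Σcross|/2 = 323.2500 mm²
Σ(r_i+r_j)·cross = 18576.7500 → first moment M = |Σ|/6 = 3096.1250
R_c = M/A = 3096.1250/323.2500 = 9.5781 mm
θ = 306° = 5.340708 rad
V = θ·R_c·A = 5.340708·9.5781·323.2500 = 16535.498 mm³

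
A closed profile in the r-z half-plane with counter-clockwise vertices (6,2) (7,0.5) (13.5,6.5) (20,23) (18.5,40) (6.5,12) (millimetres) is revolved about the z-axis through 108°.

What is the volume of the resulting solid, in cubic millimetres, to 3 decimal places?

Profile (r,z), 6 vertices: (6,2) (7,0.5) (13.5,6.5) (20,23) (18.5,40) (6.5,12)
edge 0: (6,2)→(7,0.5)  cross = 6·0.5 − 7·2 = -11.0000; (r_i+r_j)·cross = 13·-11.0000 = -143.0000
edge 1: (7,0.5)→(13.5,6.5)  cross = 7·6.5 − 13.5·0.5 = 38.7500; (r_i+r_j)·cross = 20.5·38.7500 = 794.3750
edge 2: (13.5,6.5)→(20,23)  cross = 13.5·23 − 20·6.5 = 180.5000; (r_i+r_j)·cross = 33.5·180.5000 = 6046.7500
edge 3: (20,23)→(18.5,40)  cross = 20·40 − 18.5·23 = 374.5000; (r_i+r_j)·cross = 38.5·374.5000 = 14418.2500
edge 4: (18.5,40)→(6.5,12)  cross = 18.5·12 − 6.5·40 = -38.0000; (r_i+r_j)·cross = 25·-38.0000 = -950.0000
edge 5: (6.5,12)→(6,2)  cross = 6.5·2 − 6·12 = -59.0000; (r_i+r_j)·cross = 12.5·-59.0000 = -737.5000
Σcross = 485.7500 → A = |Σcross|/2 = 242.8750 mm²
Σ(r_i+r_j)·cross = 19428.8750 → first moment M = |Σ|/6 = 3238.1458
R_c = M/A = 3238.1458/242.8750 = 13.3326 mm
θ = 108° = 1.884956 rad
V = θ·R_c·A = 1.884956·13.3326·242.8750 = 6103.761 mm³

Volume = 6103.761 mm³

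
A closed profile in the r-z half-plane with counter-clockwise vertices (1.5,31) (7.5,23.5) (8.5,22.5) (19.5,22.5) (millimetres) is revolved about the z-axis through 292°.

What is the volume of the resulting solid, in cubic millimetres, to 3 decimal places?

Profile (r,z), 4 vertices: (1.5,31) (7.5,23.5) (8.5,22.5) (19.5,22.5)
edge 0: (1.5,31)→(7.5,23.5)  cross = 1.5·23.5 − 7.5·31 = -197.2500; (r_i+r_j)·cross = 9·-197.2500 = -1775.2500
edge 1: (7.5,23.5)→(8.5,22.5)  cross = 7.5·22.5 − 8.5·23.5 = -31.0000; (r_i+r_j)·cross = 16·-31.0000 = -496.0000
edge 2: (8.5,22.5)→(19.5,22.5)  cross = 8.5·22.5 − 19.5·22.5 = -247.5000; (r_i+r_j)·cross = 28·-247.5000 = -6930.0000
edge 3: (19.5,22.5)→(1.5,31)  cross = 19.5·31 − 1.5·22.5 = 570.7500; (r_i+r_j)·cross = 21·570.7500 = 11985.7500
Σcross = 95.0000 → A = |Σcross|/2 = 47.5000 mm²
Σ(r_i+r_j)·cross = 2784.5000 → first moment M = |Σ|/6 = 464.0833
R_c = M/A = 464.0833/47.5000 = 9.7702 mm
θ = 292° = 5.096361 rad
V = θ·R_c·A = 5.096361·9.7702·47.5000 = 2365.136 mm³

Volume = 2365.136 mm³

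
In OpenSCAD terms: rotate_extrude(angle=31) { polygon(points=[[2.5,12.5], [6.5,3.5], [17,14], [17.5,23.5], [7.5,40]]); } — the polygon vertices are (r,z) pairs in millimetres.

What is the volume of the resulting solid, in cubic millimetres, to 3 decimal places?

Profile (r,z), 5 vertices: (2.5,12.5) (6.5,3.5) (17,14) (17.5,23.5) (7.5,40)
edge 0: (2.5,12.5)→(6.5,3.5)  cross = 2.5·3.5 − 6.5·12.5 = -72.5000; (r_i+r_j)·cross = 9·-72.5000 = -652.5000
edge 1: (6.5,3.5)→(17,14)  cross = 6.5·14 − 17·3.5 = 31.5000; (r_i+r_j)·cross = 23.5·31.5000 = 740.2500
edge 2: (17,14)→(17.5,23.5)  cross = 17·23.5 − 17.5·14 = 154.5000; (r_i+r_j)·cross = 34.5·154.5000 = 5330.2500
edge 3: (17.5,23.5)→(7.5,40)  cross = 17.5·40 − 7.5·23.5 = 523.7500; (r_i+r_j)·cross = 25·523.7500 = 13093.7500
edge 4: (7.5,40)→(2.5,12.5)  cross = 7.5·12.5 − 2.5·40 = -6.2500; (r_i+r_j)·cross = 10·-6.2500 = -62.5000
Σcross = 631.0000 → A = |Σcross|/2 = 315.5000 mm²
Σ(r_i+r_j)·cross = 18449.2500 → first moment M = |Σ|/6 = 3074.8750
R_c = M/A = 3074.8750/315.5000 = 9.7460 mm
θ = 31° = 0.541052 rad
V = θ·R_c·A = 0.541052·9.7460·315.5000 = 1663.667 mm³

Volume = 1663.667 mm³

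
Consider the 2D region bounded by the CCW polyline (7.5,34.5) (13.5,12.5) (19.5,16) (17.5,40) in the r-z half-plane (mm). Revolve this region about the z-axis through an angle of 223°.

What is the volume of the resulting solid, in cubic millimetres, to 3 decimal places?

Profile (r,z), 4 vertices: (7.5,34.5) (13.5,12.5) (19.5,16) (17.5,40)
edge 0: (7.5,34.5)→(13.5,12.5)  cross = 7.5·12.5 − 13.5·34.5 = -372.0000; (r_i+r_j)·cross = 21·-372.0000 = -7812.0000
edge 1: (13.5,12.5)→(19.5,16)  cross = 13.5·16 − 19.5·12.5 = -27.7500; (r_i+r_j)·cross = 33·-27.7500 = -915.7500
edge 2: (19.5,16)→(17.5,40)  cross = 19.5·40 − 17.5·16 = 500.0000; (r_i+r_j)·cross = 37·500.0000 = 18500.0000
edge 3: (17.5,40)→(7.5,34.5)  cross = 17.5·34.5 − 7.5·40 = 303.7500; (r_i+r_j)·cross = 25·303.7500 = 7593.7500
Σcross = 404.0000 → A = |Σcross|/2 = 202.0000 mm²
Σ(r_i+r_j)·cross = 17366.0000 → first moment M = |Σ|/6 = 2894.3333
R_c = M/A = 2894.3333/202.0000 = 14.3284 mm
θ = 223° = 3.892084 rad
V = θ·R_c·A = 3.892084·14.3284·202.0000 = 11264.989 mm³

Volume = 11264.989 mm³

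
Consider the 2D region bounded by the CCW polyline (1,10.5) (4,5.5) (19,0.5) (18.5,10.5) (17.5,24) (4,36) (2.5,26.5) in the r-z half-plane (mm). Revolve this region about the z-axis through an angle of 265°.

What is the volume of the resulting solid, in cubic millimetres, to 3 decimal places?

Profile (r,z), 7 vertices: (1,10.5) (4,5.5) (19,0.5) (18.5,10.5) (17.5,24) (4,36) (2.5,26.5)
edge 0: (1,10.5)→(4,5.5)  cross = 1·5.5 − 4·10.5 = -36.5000; (r_i+r_j)·cross = 5·-36.5000 = -182.5000
edge 1: (4,5.5)→(19,0.5)  cross = 4·0.5 − 19·5.5 = -102.5000; (r_i+r_j)·cross = 23·-102.5000 = -2357.5000
edge 2: (19,0.5)→(18.5,10.5)  cross = 19·10.5 − 18.5·0.5 = 190.2500; (r_i+r_j)·cross = 37.5·190.2500 = 7134.3750
edge 3: (18.5,10.5)→(17.5,24)  cross = 18.5·24 − 17.5·10.5 = 260.2500; (r_i+r_j)·cross = 36·260.2500 = 9369.0000
edge 4: (17.5,24)→(4,36)  cross = 17.5·36 − 4·24 = 534.0000; (r_i+r_j)·cross = 21.5·534.0000 = 11481.0000
edge 5: (4,36)→(2.5,26.5)  cross = 4·26.5 − 2.5·36 = 16.0000; (r_i+r_j)·cross = 6.5·16.0000 = 104.0000
edge 6: (2.5,26.5)→(1,10.5)  cross = 2.5·10.5 − 1·26.5 = -0.2500; (r_i+r_j)·cross = 3.5·-0.2500 = -0.8750
Σcross = 861.2500 → A = |Σcross|/2 = 430.6250 mm²
Σ(r_i+r_j)·cross = 25547.5000 → first moment M = |Σ|/6 = 4257.9167
R_c = M/A = 4257.9167/430.6250 = 9.8878 mm
θ = 265° = 4.625123 rad
V = θ·R_c·A = 4.625123·9.8878·430.6250 = 19693.386 mm³

Volume = 19693.386 mm³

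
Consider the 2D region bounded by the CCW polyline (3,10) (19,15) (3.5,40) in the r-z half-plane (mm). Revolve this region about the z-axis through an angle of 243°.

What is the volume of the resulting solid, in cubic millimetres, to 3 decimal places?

Profile (r,z), 3 vertices: (3,10) (19,15) (3.5,40)
edge 0: (3,10)→(19,15)  cross = 3·15 − 19·10 = -145.0000; (r_i+r_j)·cross = 22·-145.0000 = -3190.0000
edge 1: (19,15)→(3.5,40)  cross = 19·40 − 3.5·15 = 707.5000; (r_i+r_j)·cross = 22.5·707.5000 = 15918.7500
edge 2: (3.5,40)→(3,10)  cross = 3.5·10 − 3·40 = -85.0000; (r_i+r_j)·cross = 6.5·-85.0000 = -552.5000
Σcross = 477.5000 → A = |Σcross|/2 = 238.7500 mm²
Σ(r_i+r_j)·cross = 12176.2500 → first moment M = |Σ|/6 = 2029.3750
R_c = M/A = 2029.3750/238.7500 = 8.5000 mm
θ = 243° = 4.241150 rad
V = θ·R_c·A = 4.241150·8.5000·238.7500 = 8606.884 mm³

Volume = 8606.884 mm³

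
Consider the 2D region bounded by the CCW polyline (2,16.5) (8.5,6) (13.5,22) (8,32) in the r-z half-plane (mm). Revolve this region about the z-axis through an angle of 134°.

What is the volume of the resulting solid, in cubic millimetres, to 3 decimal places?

Volume = 2794.552 mm³

Profile (r,z), 4 vertices: (2,16.5) (8.5,6) (13.5,22) (8,32)
edge 0: (2,16.5)→(8.5,6)  cross = 2·6 − 8.5·16.5 = -128.2500; (r_i+r_j)·cross = 10.5·-128.2500 = -1346.6250
edge 1: (8.5,6)→(13.5,22)  cross = 8.5·22 − 13.5·6 = 106.0000; (r_i+r_j)·cross = 22·106.0000 = 2332.0000
edge 2: (13.5,22)→(8,32)  cross = 13.5·32 − 8·22 = 256.0000; (r_i+r_j)·cross = 21.5·256.0000 = 5504.0000
edge 3: (8,32)→(2,16.5)  cross = 8·16.5 − 2·32 = 68.0000; (r_i+r_j)·cross = 10·68.0000 = 680.0000
Σcross = 301.7500 → A = |Σcross|/2 = 150.8750 mm²
Σ(r_i+r_j)·cross = 7169.3750 → first moment M = |Σ|/6 = 1194.8958
R_c = M/A = 1194.8958/150.8750 = 7.9198 mm
θ = 134° = 2.338741 rad
V = θ·R_c·A = 2.338741·7.9198·150.8750 = 2794.552 mm³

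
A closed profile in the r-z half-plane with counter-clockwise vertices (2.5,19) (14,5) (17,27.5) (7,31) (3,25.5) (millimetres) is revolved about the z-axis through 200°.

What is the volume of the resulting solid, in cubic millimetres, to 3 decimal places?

Volume = 8123.417 mm³

Profile (r,z), 5 vertices: (2.5,19) (14,5) (17,27.5) (7,31) (3,25.5)
edge 0: (2.5,19)→(14,5)  cross = 2.5·5 − 14·19 = -253.5000; (r_i+r_j)·cross = 16.5·-253.5000 = -4182.7500
edge 1: (14,5)→(17,27.5)  cross = 14·27.5 − 17·5 = 300.0000; (r_i+r_j)·cross = 31·300.0000 = 9300.0000
edge 2: (17,27.5)→(7,31)  cross = 17·31 − 7·27.5 = 334.5000; (r_i+r_j)·cross = 24·334.5000 = 8028.0000
edge 3: (7,31)→(3,25.5)  cross = 7·25.5 − 3·31 = 85.5000; (r_i+r_j)·cross = 10·85.5000 = 855.0000
edge 4: (3,25.5)→(2.5,19)  cross = 3·19 − 2.5·25.5 = -6.7500; (r_i+r_j)·cross = 5.5·-6.7500 = -37.1250
Σcross = 459.7500 → A = |Σcross|/2 = 229.8750 mm²
Σ(r_i+r_j)·cross = 13963.1250 → first moment M = |Σ|/6 = 2327.1875
R_c = M/A = 2327.1875/229.8750 = 10.1237 mm
θ = 200° = 3.490659 rad
V = θ·R_c·A = 3.490659·10.1237·229.8750 = 8123.417 mm³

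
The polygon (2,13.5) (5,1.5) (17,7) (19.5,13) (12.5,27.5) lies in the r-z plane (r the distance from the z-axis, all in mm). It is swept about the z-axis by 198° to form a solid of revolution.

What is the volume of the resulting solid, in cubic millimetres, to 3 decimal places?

Volume = 9475.168 mm³

Profile (r,z), 5 vertices: (2,13.5) (5,1.5) (17,7) (19.5,13) (12.5,27.5)
edge 0: (2,13.5)→(5,1.5)  cross = 2·1.5 − 5·13.5 = -64.5000; (r_i+r_j)·cross = 7·-64.5000 = -451.5000
edge 1: (5,1.5)→(17,7)  cross = 5·7 − 17·1.5 = 9.5000; (r_i+r_j)·cross = 22·9.5000 = 209.0000
edge 2: (17,7)→(19.5,13)  cross = 17·13 − 19.5·7 = 84.5000; (r_i+r_j)·cross = 36.5·84.5000 = 3084.2500
edge 3: (19.5,13)→(12.5,27.5)  cross = 19.5·27.5 − 12.5·13 = 373.7500; (r_i+r_j)·cross = 32·373.7500 = 11960.0000
edge 4: (12.5,27.5)→(2,13.5)  cross = 12.5·13.5 − 2·27.5 = 113.7500; (r_i+r_j)·cross = 14.5·113.7500 = 1649.3750
Σcross = 517.0000 → A = |Σcross|/2 = 258.5000 mm²
Σ(r_i+r_j)·cross = 16451.1250 → first moment M = |Σ|/6 = 2741.8542
R_c = M/A = 2741.8542/258.5000 = 10.6068 mm
θ = 198° = 3.455752 rad
V = θ·R_c·A = 3.455752·10.6068·258.5000 = 9475.168 mm³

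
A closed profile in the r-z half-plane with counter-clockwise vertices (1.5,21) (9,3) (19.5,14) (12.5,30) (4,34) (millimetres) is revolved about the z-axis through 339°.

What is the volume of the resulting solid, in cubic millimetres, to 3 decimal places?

Profile (r,z), 5 vertices: (1.5,21) (9,3) (19.5,14) (12.5,30) (4,34)
edge 0: (1.5,21)→(9,3)  cross = 1.5·3 − 9·21 = -184.5000; (r_i+r_j)·cross = 10.5·-184.5000 = -1937.2500
edge 1: (9,3)→(19.5,14)  cross = 9·14 − 19.5·3 = 67.5000; (r_i+r_j)·cross = 28.5·67.5000 = 1923.7500
edge 2: (19.5,14)→(12.5,30)  cross = 19.5·30 − 12.5·14 = 410.0000; (r_i+r_j)·cross = 32·410.0000 = 13120.0000
edge 3: (12.5,30)→(4,34)  cross = 12.5·34 − 4·30 = 305.0000; (r_i+r_j)·cross = 16.5·305.0000 = 5032.5000
edge 4: (4,34)→(1.5,21)  cross = 4·21 − 1.5·34 = 33.0000; (r_i+r_j)·cross = 5.5·33.0000 = 181.5000
Σcross = 631.0000 → A = |Σcross|/2 = 315.5000 mm²
Σ(r_i+r_j)·cross = 18320.5000 → first moment M = |Σ|/6 = 3053.4167
R_c = M/A = 3053.4167/315.5000 = 9.6780 mm
θ = 339° = 5.916666 rad
V = θ·R_c·A = 5.916666·9.6780·315.5000 = 18066.047 mm³

Volume = 18066.047 mm³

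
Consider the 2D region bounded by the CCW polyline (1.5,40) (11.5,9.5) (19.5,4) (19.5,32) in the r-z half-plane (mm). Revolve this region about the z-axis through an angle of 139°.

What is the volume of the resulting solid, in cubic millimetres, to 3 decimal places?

Volume = 10736.903 mm³

Profile (r,z), 4 vertices: (1.5,40) (11.5,9.5) (19.5,4) (19.5,32)
edge 0: (1.5,40)→(11.5,9.5)  cross = 1.5·9.5 − 11.5·40 = -445.7500; (r_i+r_j)·cross = 13·-445.7500 = -5794.7500
edge 1: (11.5,9.5)→(19.5,4)  cross = 11.5·4 − 19.5·9.5 = -139.2500; (r_i+r_j)·cross = 31·-139.2500 = -4316.7500
edge 2: (19.5,4)→(19.5,32)  cross = 19.5·32 − 19.5·4 = 546.0000; (r_i+r_j)·cross = 39·546.0000 = 21294.0000
edge 3: (19.5,32)→(1.5,40)  cross = 19.5·40 − 1.5·32 = 732.0000; (r_i+r_j)·cross = 21·732.0000 = 15372.0000
Σcross = 693.0000 → A = |Σcross|/2 = 346.5000 mm²
Σ(r_i+r_j)·cross = 26554.5000 → first moment M = |Σ|/6 = 4425.7500
R_c = M/A = 4425.7500/346.5000 = 12.7727 mm
θ = 139° = 2.426008 rad
V = θ·R_c·A = 2.426008·12.7727·346.5000 = 10736.903 mm³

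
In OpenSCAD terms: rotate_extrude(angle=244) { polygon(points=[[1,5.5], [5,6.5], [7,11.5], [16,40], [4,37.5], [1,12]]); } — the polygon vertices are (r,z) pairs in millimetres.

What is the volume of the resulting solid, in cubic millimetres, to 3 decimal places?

Volume = 7853.929 mm³

Profile (r,z), 6 vertices: (1,5.5) (5,6.5) (7,11.5) (16,40) (4,37.5) (1,12)
edge 0: (1,5.5)→(5,6.5)  cross = 1·6.5 − 5·5.5 = -21.0000; (r_i+r_j)·cross = 6·-21.0000 = -126.0000
edge 1: (5,6.5)→(7,11.5)  cross = 5·11.5 − 7·6.5 = 12.0000; (r_i+r_j)·cross = 12·12.0000 = 144.0000
edge 2: (7,11.5)→(16,40)  cross = 7·40 − 16·11.5 = 96.0000; (r_i+r_j)·cross = 23·96.0000 = 2208.0000
edge 3: (16,40)→(4,37.5)  cross = 16·37.5 − 4·40 = 440.0000; (r_i+r_j)·cross = 20·440.0000 = 8800.0000
edge 4: (4,37.5)→(1,12)  cross = 4·12 − 1·37.5 = 10.5000; (r_i+r_j)·cross = 5·10.5000 = 52.5000
edge 5: (1,12)→(1,5.5)  cross = 1·5.5 − 1·12 = -6.5000; (r_i+r_j)·cross = 2·-6.5000 = -13.0000
Σcross = 531.0000 → A = |Σcross|/2 = 265.5000 mm²
Σ(r_i+r_j)·cross = 11065.5000 → first moment M = |Σ|/6 = 1844.2500
R_c = M/A = 1844.2500/265.5000 = 6.9463 mm
θ = 244° = 4.258603 rad
V = θ·R_c·A = 4.258603·6.9463·265.5000 = 7853.929 mm³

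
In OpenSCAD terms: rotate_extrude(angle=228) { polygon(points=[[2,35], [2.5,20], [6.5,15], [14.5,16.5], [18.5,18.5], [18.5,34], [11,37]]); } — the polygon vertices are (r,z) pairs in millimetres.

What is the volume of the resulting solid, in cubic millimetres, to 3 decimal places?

Profile (r,z), 7 vertices: (2,35) (2.5,20) (6.5,15) (14.5,16.5) (18.5,18.5) (18.5,34) (11,37)
edge 0: (2,35)→(2.5,20)  cross = 2·20 − 2.5·35 = -47.5000; (r_i+r_j)·cross = 4.5·-47.5000 = -213.7500
edge 1: (2.5,20)→(6.5,15)  cross = 2.5·15 − 6.5·20 = -92.5000; (r_i+r_j)·cross = 9·-92.5000 = -832.5000
edge 2: (6.5,15)→(14.5,16.5)  cross = 6.5·16.5 − 14.5·15 = -110.2500; (r_i+r_j)·cross = 21·-110.2500 = -2315.2500
edge 3: (14.5,16.5)→(18.5,18.5)  cross = 14.5·18.5 − 18.5·16.5 = -37.0000; (r_i+r_j)·cross = 33·-37.0000 = -1221.0000
edge 4: (18.5,18.5)→(18.5,34)  cross = 18.5·34 − 18.5·18.5 = 286.7500; (r_i+r_j)·cross = 37·286.7500 = 10609.7500
edge 5: (18.5,34)→(11,37)  cross = 18.5·37 − 11·34 = 310.5000; (r_i+r_j)·cross = 29.5·310.5000 = 9159.7500
edge 6: (11,37)→(2,35)  cross = 11·35 − 2·37 = 311.0000; (r_i+r_j)·cross = 13·311.0000 = 4043.0000
Σcross = 621.0000 → A = |Σcross|/2 = 310.5000 mm²
Σ(r_i+r_j)·cross = 19230.0000 → first moment M = |Σ|/6 = 3205.0000
R_c = M/A = 3205.0000/310.5000 = 10.3221 mm
θ = 228° = 3.979351 rad
V = θ·R_c·A = 3.979351·10.3221·310.5000 = 12753.819 mm³

Volume = 12753.819 mm³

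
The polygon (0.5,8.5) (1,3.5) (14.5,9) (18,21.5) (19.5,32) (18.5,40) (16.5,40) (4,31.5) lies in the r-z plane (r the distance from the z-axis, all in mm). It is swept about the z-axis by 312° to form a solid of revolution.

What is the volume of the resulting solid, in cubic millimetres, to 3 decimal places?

Volume = 24947.998 mm³

Profile (r,z), 8 vertices: (0.5,8.5) (1,3.5) (14.5,9) (18,21.5) (19.5,32) (18.5,40) (16.5,40) (4,31.5)
edge 0: (0.5,8.5)→(1,3.5)  cross = 0.5·3.5 − 1·8.5 = -6.7500; (r_i+r_j)·cross = 1.5·-6.7500 = -10.1250
edge 1: (1,3.5)→(14.5,9)  cross = 1·9 − 14.5·3.5 = -41.7500; (r_i+r_j)·cross = 15.5·-41.7500 = -647.1250
edge 2: (14.5,9)→(18,21.5)  cross = 14.5·21.5 − 18·9 = 149.7500; (r_i+r_j)·cross = 32.5·149.7500 = 4866.8750
edge 3: (18,21.5)→(19.5,32)  cross = 18·32 − 19.5·21.5 = 156.7500; (r_i+r_j)·cross = 37.5·156.7500 = 5878.1250
edge 4: (19.5,32)→(18.5,40)  cross = 19.5·40 − 18.5·32 = 188.0000; (r_i+r_j)·cross = 38·188.0000 = 7144.0000
edge 5: (18.5,40)→(16.5,40)  cross = 18.5·40 − 16.5·40 = 80.0000; (r_i+r_j)·cross = 35·80.0000 = 2800.0000
edge 6: (16.5,40)→(4,31.5)  cross = 16.5·31.5 − 4·40 = 359.7500; (r_i+r_j)·cross = 20.5·359.7500 = 7374.8750
edge 7: (4,31.5)→(0.5,8.5)  cross = 4·8.5 − 0.5·31.5 = 18.2500; (r_i+r_j)·cross = 4.5·18.2500 = 82.1250
Σcross = 904.0000 → A = |Σcross|/2 = 452.0000 mm²
Σ(r_i+r_j)·cross = 27488.7500 → first moment M = |Σ|/6 = 4581.4583
R_c = M/A = 4581.4583/452.0000 = 10.1360 mm
θ = 312° = 5.445427 rad
V = θ·R_c·A = 5.445427·10.1360·452.0000 = 24947.998 mm³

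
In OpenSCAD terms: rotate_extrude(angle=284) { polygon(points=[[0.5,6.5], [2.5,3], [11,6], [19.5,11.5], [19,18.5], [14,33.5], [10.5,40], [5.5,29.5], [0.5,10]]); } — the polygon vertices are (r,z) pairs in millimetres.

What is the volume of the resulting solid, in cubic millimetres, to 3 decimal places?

Volume = 20417.205 mm³

Profile (r,z), 9 vertices: (0.5,6.5) (2.5,3) (11,6) (19.5,11.5) (19,18.5) (14,33.5) (10.5,40) (5.5,29.5) (0.5,10)
edge 0: (0.5,6.5)→(2.5,3)  cross = 0.5·3 − 2.5·6.5 = -14.7500; (r_i+r_j)·cross = 3·-14.7500 = -44.2500
edge 1: (2.5,3)→(11,6)  cross = 2.5·6 − 11·3 = -18.0000; (r_i+r_j)·cross = 13.5·-18.0000 = -243.0000
edge 2: (11,6)→(19.5,11.5)  cross = 11·11.5 − 19.5·6 = 9.5000; (r_i+r_j)·cross = 30.5·9.5000 = 289.7500
edge 3: (19.5,11.5)→(19,18.5)  cross = 19.5·18.5 − 19·11.5 = 142.2500; (r_i+r_j)·cross = 38.5·142.2500 = 5476.6250
edge 4: (19,18.5)→(14,33.5)  cross = 19·33.5 − 14·18.5 = 377.5000; (r_i+r_j)·cross = 33·377.5000 = 12457.5000
edge 5: (14,33.5)→(10.5,40)  cross = 14·40 − 10.5·33.5 = 208.2500; (r_i+r_j)·cross = 24.5·208.2500 = 5102.1250
edge 6: (10.5,40)→(5.5,29.5)  cross = 10.5·29.5 − 5.5·40 = 89.7500; (r_i+r_j)·cross = 16·89.7500 = 1436.0000
edge 7: (5.5,29.5)→(0.5,10)  cross = 5.5·10 − 0.5·29.5 = 40.2500; (r_i+r_j)·cross = 6·40.2500 = 241.5000
edge 8: (0.5,10)→(0.5,6.5)  cross = 0.5·6.5 − 0.5·10 = -1.7500; (r_i+r_j)·cross = 1·-1.7500 = -1.7500
Σcross = 833.0000 → A = |Σcross|/2 = 416.5000 mm²
Σ(r_i+r_j)·cross = 24714.5000 → first moment M = |Σ|/6 = 4119.0833
R_c = M/A = 4119.0833/416.5000 = 9.8898 mm
θ = 284° = 4.956735 rad
V = θ·R_c·A = 4.956735·9.8898·416.5000 = 20417.205 mm³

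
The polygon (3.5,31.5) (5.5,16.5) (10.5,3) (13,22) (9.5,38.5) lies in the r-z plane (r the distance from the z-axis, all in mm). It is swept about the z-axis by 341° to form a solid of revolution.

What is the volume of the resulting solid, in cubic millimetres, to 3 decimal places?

Volume = 9583.768 mm³

Profile (r,z), 5 vertices: (3.5,31.5) (5.5,16.5) (10.5,3) (13,22) (9.5,38.5)
edge 0: (3.5,31.5)→(5.5,16.5)  cross = 3.5·16.5 − 5.5·31.5 = -115.5000; (r_i+r_j)·cross = 9·-115.5000 = -1039.5000
edge 1: (5.5,16.5)→(10.5,3)  cross = 5.5·3 − 10.5·16.5 = -156.7500; (r_i+r_j)·cross = 16·-156.7500 = -2508.0000
edge 2: (10.5,3)→(13,22)  cross = 10.5·22 − 13·3 = 192.0000; (r_i+r_j)·cross = 23.5·192.0000 = 4512.0000
edge 3: (13,22)→(9.5,38.5)  cross = 13·38.5 − 9.5·22 = 291.5000; (r_i+r_j)·cross = 22.5·291.5000 = 6558.7500
edge 4: (9.5,38.5)→(3.5,31.5)  cross = 9.5·31.5 − 3.5·38.5 = 164.5000; (r_i+r_j)·cross = 13·164.5000 = 2138.5000
Σcross = 375.7500 → A = |Σcross|/2 = 187.8750 mm²
Σ(r_i+r_j)·cross = 9661.7500 → first moment M = |Σ|/6 = 1610.2917
R_c = M/A = 1610.2917/187.8750 = 8.5711 mm
θ = 341° = 5.951573 rad
V = θ·R_c·A = 5.951573·8.5711·187.8750 = 9583.768 mm³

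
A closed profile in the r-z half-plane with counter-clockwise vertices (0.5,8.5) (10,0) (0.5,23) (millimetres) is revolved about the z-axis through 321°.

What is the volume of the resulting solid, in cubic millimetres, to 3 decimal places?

Volume = 1414.866 mm³

Profile (r,z), 3 vertices: (0.5,8.5) (10,0) (0.5,23)
edge 0: (0.5,8.5)→(10,0)  cross = 0.5·0 − 10·8.5 = -85.0000; (r_i+r_j)·cross = 10.5·-85.0000 = -892.5000
edge 1: (10,0)→(0.5,23)  cross = 10·23 − 0.5·0 = 230.0000; (r_i+r_j)·cross = 10.5·230.0000 = 2415.0000
edge 2: (0.5,23)→(0.5,8.5)  cross = 0.5·8.5 − 0.5·23 = -7.2500; (r_i+r_j)·cross = 1·-7.2500 = -7.2500
Σcross = 137.7500 → A = |Σcross|/2 = 68.8750 mm²
Σ(r_i+r_j)·cross = 1515.2500 → first moment M = |Σ|/6 = 252.5417
R_c = M/A = 252.5417/68.8750 = 3.6667 mm
θ = 321° = 5.602507 rad
V = θ·R_c·A = 5.602507·3.6667·68.8750 = 1414.866 mm³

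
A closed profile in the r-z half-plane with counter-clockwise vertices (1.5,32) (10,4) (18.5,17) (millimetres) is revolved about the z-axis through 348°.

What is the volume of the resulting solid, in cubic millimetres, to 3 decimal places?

Volume = 10583.502 mm³

Profile (r,z), 3 vertices: (1.5,32) (10,4) (18.5,17)
edge 0: (1.5,32)→(10,4)  cross = 1.5·4 − 10·32 = -314.0000; (r_i+r_j)·cross = 11.5·-314.0000 = -3611.0000
edge 1: (10,4)→(18.5,17)  cross = 10·17 − 18.5·4 = 96.0000; (r_i+r_j)·cross = 28.5·96.0000 = 2736.0000
edge 2: (18.5,17)→(1.5,32)  cross = 18.5·32 − 1.5·17 = 566.5000; (r_i+r_j)·cross = 20·566.5000 = 11330.0000
Σcross = 348.5000 → A = |Σcross|/2 = 174.2500 mm²
Σ(r_i+r_j)·cross = 10455.0000 → first moment M = |Σ|/6 = 1742.5000
R_c = M/A = 1742.5000/174.2500 = 10.0000 mm
θ = 348° = 6.073746 rad
V = θ·R_c·A = 6.073746·10.0000·174.2500 = 10583.502 mm³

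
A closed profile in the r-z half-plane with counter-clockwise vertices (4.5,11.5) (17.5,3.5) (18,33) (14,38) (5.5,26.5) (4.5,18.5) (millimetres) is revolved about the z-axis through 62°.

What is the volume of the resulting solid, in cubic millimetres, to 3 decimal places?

Profile (r,z), 6 vertices: (4.5,11.5) (17.5,3.5) (18,33) (14,38) (5.5,26.5) (4.5,18.5)
edge 0: (4.5,11.5)→(17.5,3.5)  cross = 4.5·3.5 − 17.5·11.5 = -185.5000; (r_i+r_j)·cross = 22·-185.5000 = -4081.0000
edge 1: (17.5,3.5)→(18,33)  cross = 17.5·33 − 18·3.5 = 514.5000; (r_i+r_j)·cross = 35.5·514.5000 = 18264.7500
edge 2: (18,33)→(14,38)  cross = 18·38 − 14·33 = 222.0000; (r_i+r_j)·cross = 32·222.0000 = 7104.0000
edge 3: (14,38)→(5.5,26.5)  cross = 14·26.5 − 5.5·38 = 162.0000; (r_i+r_j)·cross = 19.5·162.0000 = 3159.0000
edge 4: (5.5,26.5)→(4.5,18.5)  cross = 5.5·18.5 − 4.5·26.5 = -17.5000; (r_i+r_j)·cross = 10·-17.5000 = -175.0000
edge 5: (4.5,18.5)→(4.5,11.5)  cross = 4.5·11.5 − 4.5·18.5 = -31.5000; (r_i+r_j)·cross = 9·-31.5000 = -283.5000
Σcross = 664.0000 → A = |Σcross|/2 = 332.0000 mm²
Σ(r_i+r_j)·cross = 23988.2500 → first moment M = |Σ|/6 = 3998.0417
R_c = M/A = 3998.0417/332.0000 = 12.0423 mm
θ = 62° = 1.082104 rad
V = θ·R_c·A = 1.082104·12.0423·332.0000 = 4326.297 mm³

Volume = 4326.297 mm³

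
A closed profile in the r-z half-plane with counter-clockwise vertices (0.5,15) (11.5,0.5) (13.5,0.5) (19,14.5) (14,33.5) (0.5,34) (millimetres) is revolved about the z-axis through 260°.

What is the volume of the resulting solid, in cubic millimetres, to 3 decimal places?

Volume = 18844.393 mm³

Profile (r,z), 6 vertices: (0.5,15) (11.5,0.5) (13.5,0.5) (19,14.5) (14,33.5) (0.5,34)
edge 0: (0.5,15)→(11.5,0.5)  cross = 0.5·0.5 − 11.5·15 = -172.2500; (r_i+r_j)·cross = 12·-172.2500 = -2067.0000
edge 1: (11.5,0.5)→(13.5,0.5)  cross = 11.5·0.5 − 13.5·0.5 = -1.0000; (r_i+r_j)·cross = 25·-1.0000 = -25.0000
edge 2: (13.5,0.5)→(19,14.5)  cross = 13.5·14.5 − 19·0.5 = 186.2500; (r_i+r_j)·cross = 32.5·186.2500 = 6053.1250
edge 3: (19,14.5)→(14,33.5)  cross = 19·33.5 − 14·14.5 = 433.5000; (r_i+r_j)·cross = 33·433.5000 = 14305.5000
edge 4: (14,33.5)→(0.5,34)  cross = 14·34 − 0.5·33.5 = 459.2500; (r_i+r_j)·cross = 14.5·459.2500 = 6659.1250
edge 5: (0.5,34)→(0.5,15)  cross = 0.5·15 − 0.5·34 = -9.5000; (r_i+r_j)·cross = 1·-9.5000 = -9.5000
Σcross = 896.2500 → A = |Σcross|/2 = 448.1250 mm²
Σ(r_i+r_j)·cross = 24916.2500 → first moment M = |Σ|/6 = 4152.7083
R_c = M/A = 4152.7083/448.1250 = 9.2669 mm
θ = 260° = 4.537856 rad
V = θ·R_c·A = 4.537856·9.2669·448.1250 = 18844.393 mm³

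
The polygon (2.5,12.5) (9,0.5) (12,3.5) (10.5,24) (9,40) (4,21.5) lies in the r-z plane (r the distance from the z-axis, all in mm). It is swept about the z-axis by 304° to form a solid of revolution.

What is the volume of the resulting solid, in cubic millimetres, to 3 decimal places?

Profile (r,z), 6 vertices: (2.5,12.5) (9,0.5) (12,3.5) (10.5,24) (9,40) (4,21.5)
edge 0: (2.5,12.5)→(9,0.5)  cross = 2.5·0.5 − 9·12.5 = -111.2500; (r_i+r_j)·cross = 11.5·-111.2500 = -1279.3750
edge 1: (9,0.5)→(12,3.5)  cross = 9·3.5 − 12·0.5 = 25.5000; (r_i+r_j)·cross = 21·25.5000 = 535.5000
edge 2: (12,3.5)→(10.5,24)  cross = 12·24 − 10.5·3.5 = 251.2500; (r_i+r_j)·cross = 22.5·251.2500 = 5653.1250
edge 3: (10.5,24)→(9,40)  cross = 10.5·40 − 9·24 = 204.0000; (r_i+r_j)·cross = 19.5·204.0000 = 3978.0000
edge 4: (9,40)→(4,21.5)  cross = 9·21.5 − 4·40 = 33.5000; (r_i+r_j)·cross = 13·33.5000 = 435.5000
edge 5: (4,21.5)→(2.5,12.5)  cross = 4·12.5 − 2.5·21.5 = -3.7500; (r_i+r_j)·cross = 6.5·-3.7500 = -24.3750
Σcross = 399.2500 → A = |Σcross|/2 = 199.6250 mm²
Σ(r_i+r_j)·cross = 9298.3750 → first moment M = |Σ|/6 = 1549.7292
R_c = M/A = 1549.7292/199.6250 = 7.7632 mm
θ = 304° = 5.305801 rad
V = θ·R_c·A = 5.305801·7.7632·199.6250 = 8222.554 mm³

Volume = 8222.554 mm³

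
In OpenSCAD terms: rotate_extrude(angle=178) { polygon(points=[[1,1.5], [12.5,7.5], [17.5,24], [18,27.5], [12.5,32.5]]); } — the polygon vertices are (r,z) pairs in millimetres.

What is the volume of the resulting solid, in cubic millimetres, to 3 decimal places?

Profile (r,z), 5 vertices: (1,1.5) (12.5,7.5) (17.5,24) (18,27.5) (12.5,32.5)
edge 0: (1,1.5)→(12.5,7.5)  cross = 1·7.5 − 12.5·1.5 = -11.2500; (r_i+r_j)·cross = 13.5·-11.2500 = -151.8750
edge 1: (12.5,7.5)→(17.5,24)  cross = 12.5·24 − 17.5·7.5 = 168.7500; (r_i+r_j)·cross = 30·168.7500 = 5062.5000
edge 2: (17.5,24)→(18,27.5)  cross = 17.5·27.5 − 18·24 = 49.2500; (r_i+r_j)·cross = 35.5·49.2500 = 1748.3750
edge 3: (18,27.5)→(12.5,32.5)  cross = 18·32.5 − 12.5·27.5 = 241.2500; (r_i+r_j)·cross = 30.5·241.2500 = 7358.1250
edge 4: (12.5,32.5)→(1,1.5)  cross = 12.5·1.5 − 1·32.5 = -13.7500; (r_i+r_j)·cross = 13.5·-13.7500 = -185.6250
Σcross = 434.2500 → A = |Σcross|/2 = 217.1250 mm²
Σ(r_i+r_j)·cross = 13831.5000 → first moment M = |Σ|/6 = 2305.2500
R_c = M/A = 2305.2500/217.1250 = 10.6172 mm
θ = 178° = 3.106686 rad
V = θ·R_c·A = 3.106686·10.6172·217.1250 = 7161.688 mm³

Volume = 7161.688 mm³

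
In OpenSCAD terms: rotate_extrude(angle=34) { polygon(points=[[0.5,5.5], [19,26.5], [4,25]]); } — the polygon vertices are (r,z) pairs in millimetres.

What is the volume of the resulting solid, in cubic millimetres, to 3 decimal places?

Profile (r,z), 3 vertices: (0.5,5.5) (19,26.5) (4,25)
edge 0: (0.5,5.5)→(19,26.5)  cross = 0.5·26.5 − 19·5.5 = -91.2500; (r_i+r_j)·cross = 19.5·-91.2500 = -1779.3750
edge 1: (19,26.5)→(4,25)  cross = 19·25 − 4·26.5 = 369.0000; (r_i+r_j)·cross = 23·369.0000 = 8487.0000
edge 2: (4,25)→(0.5,5.5)  cross = 4·5.5 − 0.5·25 = 9.5000; (r_i+r_j)·cross = 4.5·9.5000 = 42.7500
Σcross = 287.2500 → A = |Σcross|/2 = 143.6250 mm²
Σ(r_i+r_j)·cross = 6750.3750 → first moment M = |Σ|/6 = 1125.0625
R_c = M/A = 1125.0625/143.6250 = 7.8333 mm
θ = 34° = 0.593412 rad
V = θ·R_c·A = 0.593412·7.8333·143.6250 = 667.626 mm³

Volume = 667.626 mm³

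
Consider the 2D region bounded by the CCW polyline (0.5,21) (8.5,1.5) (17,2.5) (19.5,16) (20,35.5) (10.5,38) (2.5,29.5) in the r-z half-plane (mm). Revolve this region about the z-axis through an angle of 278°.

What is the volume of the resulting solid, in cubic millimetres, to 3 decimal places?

Volume = 28999.283 mm³

Profile (r,z), 7 vertices: (0.5,21) (8.5,1.5) (17,2.5) (19.5,16) (20,35.5) (10.5,38) (2.5,29.5)
edge 0: (0.5,21)→(8.5,1.5)  cross = 0.5·1.5 − 8.5·21 = -177.7500; (r_i+r_j)·cross = 9·-177.7500 = -1599.7500
edge 1: (8.5,1.5)→(17,2.5)  cross = 8.5·2.5 − 17·1.5 = -4.2500; (r_i+r_j)·cross = 25.5·-4.2500 = -108.3750
edge 2: (17,2.5)→(19.5,16)  cross = 17·16 − 19.5·2.5 = 223.2500; (r_i+r_j)·cross = 36.5·223.2500 = 8148.6250
edge 3: (19.5,16)→(20,35.5)  cross = 19.5·35.5 − 20·16 = 372.2500; (r_i+r_j)·cross = 39.5·372.2500 = 14703.8750
edge 4: (20,35.5)→(10.5,38)  cross = 20·38 − 10.5·35.5 = 387.2500; (r_i+r_j)·cross = 30.5·387.2500 = 11811.1250
edge 5: (10.5,38)→(2.5,29.5)  cross = 10.5·29.5 − 2.5·38 = 214.7500; (r_i+r_j)·cross = 13·214.7500 = 2791.7500
edge 6: (2.5,29.5)→(0.5,21)  cross = 2.5·21 − 0.5·29.5 = 37.7500; (r_i+r_j)·cross = 3·37.7500 = 113.2500
Σcross = 1053.2500 → A = |Σcross|/2 = 526.6250 mm²
Σ(r_i+r_j)·cross = 35860.5000 → first moment M = |Σ|/6 = 5976.7500
R_c = M/A = 5976.7500/526.6250 = 11.3492 mm
θ = 278° = 4.852015 rad
V = θ·R_c·A = 4.852015·11.3492·526.6250 = 28999.283 mm³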